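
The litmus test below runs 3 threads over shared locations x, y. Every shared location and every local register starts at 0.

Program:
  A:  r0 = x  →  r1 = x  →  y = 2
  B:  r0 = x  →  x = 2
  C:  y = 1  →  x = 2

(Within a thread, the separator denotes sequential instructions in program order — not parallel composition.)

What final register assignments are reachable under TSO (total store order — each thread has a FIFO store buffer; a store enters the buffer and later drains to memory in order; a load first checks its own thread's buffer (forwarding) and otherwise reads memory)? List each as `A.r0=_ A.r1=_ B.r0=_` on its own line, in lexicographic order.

outcome vector order: (A.r0,A.r1,B.r0)
|TSO outcomes| = 6

A.r0=0 A.r1=0 B.r0=0
A.r0=0 A.r1=0 B.r0=2
A.r0=0 A.r1=2 B.r0=0
A.r0=0 A.r1=2 B.r0=2
A.r0=2 A.r1=2 B.r0=0
A.r0=2 A.r1=2 B.r0=2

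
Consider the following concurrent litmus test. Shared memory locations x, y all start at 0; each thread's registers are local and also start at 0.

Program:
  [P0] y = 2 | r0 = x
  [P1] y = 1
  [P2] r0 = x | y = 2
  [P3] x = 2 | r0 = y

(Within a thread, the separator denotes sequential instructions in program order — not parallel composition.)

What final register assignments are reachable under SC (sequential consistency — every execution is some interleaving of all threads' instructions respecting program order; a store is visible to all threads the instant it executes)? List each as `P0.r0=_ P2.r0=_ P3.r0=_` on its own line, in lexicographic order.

P0.r0=0 P2.r0=0 P3.r0=1
P0.r0=0 P2.r0=0 P3.r0=2
P0.r0=0 P2.r0=2 P3.r0=1
P0.r0=0 P2.r0=2 P3.r0=2
P0.r0=2 P2.r0=0 P3.r0=0
P0.r0=2 P2.r0=0 P3.r0=1
P0.r0=2 P2.r0=0 P3.r0=2
P0.r0=2 P2.r0=2 P3.r0=0
P0.r0=2 P2.r0=2 P3.r0=1
P0.r0=2 P2.r0=2 P3.r0=2

outcome vector order: (P0.r0,P2.r0,P3.r0)
|SC outcomes| = 10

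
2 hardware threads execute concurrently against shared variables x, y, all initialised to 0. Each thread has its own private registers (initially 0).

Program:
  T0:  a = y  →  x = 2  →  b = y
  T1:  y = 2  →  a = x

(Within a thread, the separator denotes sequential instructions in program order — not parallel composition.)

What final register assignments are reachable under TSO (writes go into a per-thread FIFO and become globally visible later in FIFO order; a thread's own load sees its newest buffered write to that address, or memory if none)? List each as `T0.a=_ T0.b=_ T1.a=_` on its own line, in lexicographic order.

T0.a=0 T0.b=0 T1.a=0
T0.a=0 T0.b=0 T1.a=2
T0.a=0 T0.b=2 T1.a=0
T0.a=0 T0.b=2 T1.a=2
T0.a=2 T0.b=2 T1.a=0
T0.a=2 T0.b=2 T1.a=2

outcome vector order: (T0.a,T0.b,T1.a)
|TSO outcomes| = 6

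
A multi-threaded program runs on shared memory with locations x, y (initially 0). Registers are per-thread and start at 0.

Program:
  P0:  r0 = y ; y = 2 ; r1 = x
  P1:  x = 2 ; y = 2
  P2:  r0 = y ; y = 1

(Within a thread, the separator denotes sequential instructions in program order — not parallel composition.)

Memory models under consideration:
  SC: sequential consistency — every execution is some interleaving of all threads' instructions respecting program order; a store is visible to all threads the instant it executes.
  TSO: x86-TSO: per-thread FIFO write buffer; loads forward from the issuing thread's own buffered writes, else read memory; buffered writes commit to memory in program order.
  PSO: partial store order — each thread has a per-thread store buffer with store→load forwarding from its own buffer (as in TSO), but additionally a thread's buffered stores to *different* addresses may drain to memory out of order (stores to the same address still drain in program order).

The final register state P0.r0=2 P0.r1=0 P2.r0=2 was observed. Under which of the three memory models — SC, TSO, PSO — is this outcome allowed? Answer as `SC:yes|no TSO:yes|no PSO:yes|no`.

outcome vector order: (P0.r0,P0.r1,P2.r0)
SC: 9 outcomes — {000 002 020 022 100 120 122 220 222}
TSO: 9 outcomes — {000 002 020 022 100 120 122 220 222}
PSO: 12 outcomes — {000 002 020 022 100 102 120 122 200 202 220 222}
target 202 ∈ {PSO}

SC:no TSO:no PSO:yes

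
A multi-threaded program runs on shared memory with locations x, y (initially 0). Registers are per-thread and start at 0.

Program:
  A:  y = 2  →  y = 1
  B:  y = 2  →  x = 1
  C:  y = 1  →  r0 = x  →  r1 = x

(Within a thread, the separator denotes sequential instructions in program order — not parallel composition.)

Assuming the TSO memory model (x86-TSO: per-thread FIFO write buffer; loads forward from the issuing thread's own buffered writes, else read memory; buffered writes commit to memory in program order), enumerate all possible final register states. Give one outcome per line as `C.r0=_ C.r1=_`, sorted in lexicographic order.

C.r0=0 C.r1=0
C.r0=0 C.r1=1
C.r0=1 C.r1=1

outcome vector order: (C.r0,C.r1)
|TSO outcomes| = 3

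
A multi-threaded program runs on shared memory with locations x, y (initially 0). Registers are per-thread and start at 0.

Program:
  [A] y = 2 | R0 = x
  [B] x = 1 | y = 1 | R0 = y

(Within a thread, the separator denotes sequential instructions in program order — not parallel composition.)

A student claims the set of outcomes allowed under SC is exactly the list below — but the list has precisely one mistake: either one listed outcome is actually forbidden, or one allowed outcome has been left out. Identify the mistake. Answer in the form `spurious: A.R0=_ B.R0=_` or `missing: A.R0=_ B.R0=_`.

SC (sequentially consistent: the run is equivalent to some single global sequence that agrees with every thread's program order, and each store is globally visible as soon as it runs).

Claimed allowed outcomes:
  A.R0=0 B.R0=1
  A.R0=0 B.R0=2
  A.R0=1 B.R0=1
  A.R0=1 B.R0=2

outcome vector order: (A.R0,B.R0)
[SC] allowed = {01, 11, 12}
claimed∖SC = {02}

spurious: A.R0=0 B.R0=2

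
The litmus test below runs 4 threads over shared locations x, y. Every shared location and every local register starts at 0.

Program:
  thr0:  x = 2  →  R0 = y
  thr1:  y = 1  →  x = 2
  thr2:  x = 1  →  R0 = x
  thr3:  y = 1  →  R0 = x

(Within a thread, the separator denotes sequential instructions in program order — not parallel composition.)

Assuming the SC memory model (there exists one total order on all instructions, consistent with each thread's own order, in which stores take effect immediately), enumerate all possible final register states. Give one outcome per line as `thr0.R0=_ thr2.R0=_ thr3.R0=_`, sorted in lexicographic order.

outcome vector order: (thr0.R0,thr2.R0,thr3.R0)
|SC outcomes| = 10

thr0.R0=0 thr2.R0=1 thr3.R0=1
thr0.R0=0 thr2.R0=1 thr3.R0=2
thr0.R0=0 thr2.R0=2 thr3.R0=1
thr0.R0=0 thr2.R0=2 thr3.R0=2
thr0.R0=1 thr2.R0=1 thr3.R0=0
thr0.R0=1 thr2.R0=1 thr3.R0=1
thr0.R0=1 thr2.R0=1 thr3.R0=2
thr0.R0=1 thr2.R0=2 thr3.R0=0
thr0.R0=1 thr2.R0=2 thr3.R0=1
thr0.R0=1 thr2.R0=2 thr3.R0=2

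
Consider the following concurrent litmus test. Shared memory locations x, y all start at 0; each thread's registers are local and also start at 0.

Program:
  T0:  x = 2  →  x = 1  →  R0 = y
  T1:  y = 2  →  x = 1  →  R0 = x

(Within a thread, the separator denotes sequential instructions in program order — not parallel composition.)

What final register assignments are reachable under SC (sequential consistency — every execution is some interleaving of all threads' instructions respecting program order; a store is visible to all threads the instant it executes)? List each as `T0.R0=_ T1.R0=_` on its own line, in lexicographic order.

T0.R0=0 T1.R0=1
T0.R0=2 T1.R0=1
T0.R0=2 T1.R0=2

outcome vector order: (T0.R0,T1.R0)
|SC outcomes| = 3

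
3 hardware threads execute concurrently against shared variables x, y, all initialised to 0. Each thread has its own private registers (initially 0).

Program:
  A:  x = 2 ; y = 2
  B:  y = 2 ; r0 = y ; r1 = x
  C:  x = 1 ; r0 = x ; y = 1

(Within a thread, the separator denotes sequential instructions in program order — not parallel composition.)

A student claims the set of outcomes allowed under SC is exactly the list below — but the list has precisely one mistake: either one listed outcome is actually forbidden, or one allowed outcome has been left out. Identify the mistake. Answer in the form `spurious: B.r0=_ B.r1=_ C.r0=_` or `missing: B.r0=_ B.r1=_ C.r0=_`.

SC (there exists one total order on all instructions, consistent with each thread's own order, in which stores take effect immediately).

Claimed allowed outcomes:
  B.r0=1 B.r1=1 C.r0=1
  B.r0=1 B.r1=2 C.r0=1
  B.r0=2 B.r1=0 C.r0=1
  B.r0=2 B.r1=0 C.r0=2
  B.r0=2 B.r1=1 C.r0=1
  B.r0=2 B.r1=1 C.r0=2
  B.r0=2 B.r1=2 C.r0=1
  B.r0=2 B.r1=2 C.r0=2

outcome vector order: (B.r0,B.r1,C.r0)
under SC → <1 1 1>; <1 2 1>; <1 2 2>; <2 0 1>; <2 0 2>; <2 1 1>; <2 1 2>; <2 2 1>; <2 2 2>
SC∖claimed = {<1 2 2>}

missing: B.r0=1 B.r1=2 C.r0=2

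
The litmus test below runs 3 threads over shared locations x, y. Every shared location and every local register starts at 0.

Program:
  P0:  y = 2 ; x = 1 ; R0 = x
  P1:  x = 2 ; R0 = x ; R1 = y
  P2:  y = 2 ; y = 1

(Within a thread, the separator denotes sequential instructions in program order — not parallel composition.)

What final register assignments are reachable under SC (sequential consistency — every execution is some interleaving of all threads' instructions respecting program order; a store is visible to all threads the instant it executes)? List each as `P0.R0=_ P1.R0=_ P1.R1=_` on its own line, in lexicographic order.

outcome vector order: (P0.R0,P1.R0,P1.R1)
|SC outcomes| = 7

P0.R0=1 P1.R0=1 P1.R1=1
P0.R0=1 P1.R0=1 P1.R1=2
P0.R0=1 P1.R0=2 P1.R1=0
P0.R0=1 P1.R0=2 P1.R1=1
P0.R0=1 P1.R0=2 P1.R1=2
P0.R0=2 P1.R0=2 P1.R1=1
P0.R0=2 P1.R0=2 P1.R1=2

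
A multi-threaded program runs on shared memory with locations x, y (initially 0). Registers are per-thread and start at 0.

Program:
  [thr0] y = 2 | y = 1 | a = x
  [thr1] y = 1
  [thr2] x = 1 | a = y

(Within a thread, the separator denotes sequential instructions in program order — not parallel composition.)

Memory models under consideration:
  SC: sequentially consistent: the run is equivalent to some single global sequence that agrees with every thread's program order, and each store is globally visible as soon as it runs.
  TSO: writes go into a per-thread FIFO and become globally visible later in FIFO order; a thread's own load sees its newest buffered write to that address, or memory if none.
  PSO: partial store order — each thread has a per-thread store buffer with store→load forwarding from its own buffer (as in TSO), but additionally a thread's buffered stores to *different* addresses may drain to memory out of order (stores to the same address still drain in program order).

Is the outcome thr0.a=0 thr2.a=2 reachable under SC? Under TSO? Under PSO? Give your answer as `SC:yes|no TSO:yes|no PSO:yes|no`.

SC:no TSO:yes PSO:yes

outcome vector order: (thr0.a,thr2.a)
under SC → <0 1>, <1 0>, <1 1>, <1 2>
under TSO → <0 0>, <0 1>, <0 2>, <1 0>, <1 1>, <1 2>
under PSO → <0 0>, <0 1>, <0 2>, <1 0>, <1 1>, <1 2>
target <0 2> ∈ {TSO,PSO}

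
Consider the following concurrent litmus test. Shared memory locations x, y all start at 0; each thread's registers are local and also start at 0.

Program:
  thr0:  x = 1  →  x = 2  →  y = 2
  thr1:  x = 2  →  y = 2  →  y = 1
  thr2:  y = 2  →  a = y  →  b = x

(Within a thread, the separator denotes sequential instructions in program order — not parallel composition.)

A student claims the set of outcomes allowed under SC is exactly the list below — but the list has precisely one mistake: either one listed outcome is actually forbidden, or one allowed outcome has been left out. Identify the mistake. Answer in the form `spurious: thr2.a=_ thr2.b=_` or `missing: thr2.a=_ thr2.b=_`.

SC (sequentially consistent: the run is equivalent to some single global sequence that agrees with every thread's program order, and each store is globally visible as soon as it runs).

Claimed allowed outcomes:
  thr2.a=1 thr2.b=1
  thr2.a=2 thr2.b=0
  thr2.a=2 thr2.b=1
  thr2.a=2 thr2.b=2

missing: thr2.a=1 thr2.b=2

outcome vector order: (thr2.a,thr2.b)
under SC → 1/1; 1/2; 2/0; 2/1; 2/2
SC∖claimed = {1/2}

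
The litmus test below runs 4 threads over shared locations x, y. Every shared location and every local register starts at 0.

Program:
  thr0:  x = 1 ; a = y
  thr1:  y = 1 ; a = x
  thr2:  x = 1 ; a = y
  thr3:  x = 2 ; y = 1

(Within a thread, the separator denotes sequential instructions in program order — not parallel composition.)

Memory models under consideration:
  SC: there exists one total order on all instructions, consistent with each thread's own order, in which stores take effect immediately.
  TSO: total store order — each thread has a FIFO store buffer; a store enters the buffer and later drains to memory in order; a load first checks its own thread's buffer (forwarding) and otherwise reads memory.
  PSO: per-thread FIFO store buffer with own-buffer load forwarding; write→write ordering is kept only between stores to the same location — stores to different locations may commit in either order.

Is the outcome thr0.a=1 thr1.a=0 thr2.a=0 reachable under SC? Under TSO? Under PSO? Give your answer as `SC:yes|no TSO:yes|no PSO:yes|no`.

outcome vector order: (thr0.a,thr1.a,thr2.a)
SC: 9 outcomes — {010 011 020 021 101 110 111 120 121}
TSO: 12 outcomes — {000 001 010 011 020 021 100 101 110 111 120 121}
PSO: 12 outcomes — {000 001 010 011 020 021 100 101 110 111 120 121}
target 100 ∈ {TSO,PSO}

SC:no TSO:yes PSO:yes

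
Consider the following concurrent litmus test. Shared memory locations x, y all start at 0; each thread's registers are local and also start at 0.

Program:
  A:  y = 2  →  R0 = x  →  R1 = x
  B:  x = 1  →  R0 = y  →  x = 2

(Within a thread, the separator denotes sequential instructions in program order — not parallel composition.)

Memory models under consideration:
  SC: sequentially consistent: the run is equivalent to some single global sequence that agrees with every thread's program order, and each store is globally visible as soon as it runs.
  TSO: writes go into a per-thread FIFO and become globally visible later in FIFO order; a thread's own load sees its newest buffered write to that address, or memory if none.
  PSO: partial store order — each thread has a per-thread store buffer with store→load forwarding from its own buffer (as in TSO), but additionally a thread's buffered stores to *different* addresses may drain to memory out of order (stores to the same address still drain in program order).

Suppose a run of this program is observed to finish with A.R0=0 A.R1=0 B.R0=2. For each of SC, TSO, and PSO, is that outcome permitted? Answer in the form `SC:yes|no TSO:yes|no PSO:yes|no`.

outcome vector order: (A.R0,A.R1,B.R0)
SC (9): <0 0 2>; <0 1 2>; <0 2 2>; <1 1 0>; <1 1 2>; <1 2 0>; <1 2 2>; <2 2 0>; <2 2 2>
TSO (12): <0 0 0>; <0 0 2>; <0 1 0>; <0 1 2>; <0 2 0>; <0 2 2>; <1 1 0>; <1 1 2>; <1 2 0>; <1 2 2>; <2 2 0>; <2 2 2>
PSO (12): <0 0 0>; <0 0 2>; <0 1 0>; <0 1 2>; <0 2 0>; <0 2 2>; <1 1 0>; <1 1 2>; <1 2 0>; <1 2 2>; <2 2 0>; <2 2 2>
target <0 0 2> ∈ {SC,TSO,PSO}

SC:yes TSO:yes PSO:yes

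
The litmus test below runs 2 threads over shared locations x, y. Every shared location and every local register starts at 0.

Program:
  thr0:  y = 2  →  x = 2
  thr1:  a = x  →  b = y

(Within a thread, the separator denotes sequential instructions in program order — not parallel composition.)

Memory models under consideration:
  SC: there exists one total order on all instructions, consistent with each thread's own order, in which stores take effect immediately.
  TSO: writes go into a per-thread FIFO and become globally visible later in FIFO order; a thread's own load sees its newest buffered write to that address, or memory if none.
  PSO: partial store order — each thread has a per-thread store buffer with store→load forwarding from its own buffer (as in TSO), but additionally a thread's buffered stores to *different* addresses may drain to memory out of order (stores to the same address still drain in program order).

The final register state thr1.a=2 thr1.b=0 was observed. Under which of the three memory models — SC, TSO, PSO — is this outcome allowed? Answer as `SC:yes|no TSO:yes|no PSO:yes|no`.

outcome vector order: (thr1.a,thr1.b)
[SC] allowed = {<0 0> <0 2> <2 2>}
[TSO] allowed = {<0 0> <0 2> <2 2>}
[PSO] allowed = {<0 0> <0 2> <2 0> <2 2>}
target <2 0> ∈ {PSO}

SC:no TSO:no PSO:yes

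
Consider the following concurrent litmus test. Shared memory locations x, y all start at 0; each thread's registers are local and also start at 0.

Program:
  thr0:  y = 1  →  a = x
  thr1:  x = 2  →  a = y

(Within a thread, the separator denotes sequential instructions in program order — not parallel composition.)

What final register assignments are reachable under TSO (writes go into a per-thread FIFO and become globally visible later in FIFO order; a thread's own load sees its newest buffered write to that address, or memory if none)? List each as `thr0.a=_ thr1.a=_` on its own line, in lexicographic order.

thr0.a=0 thr1.a=0
thr0.a=0 thr1.a=1
thr0.a=2 thr1.a=0
thr0.a=2 thr1.a=1

outcome vector order: (thr0.a,thr1.a)
|TSO outcomes| = 4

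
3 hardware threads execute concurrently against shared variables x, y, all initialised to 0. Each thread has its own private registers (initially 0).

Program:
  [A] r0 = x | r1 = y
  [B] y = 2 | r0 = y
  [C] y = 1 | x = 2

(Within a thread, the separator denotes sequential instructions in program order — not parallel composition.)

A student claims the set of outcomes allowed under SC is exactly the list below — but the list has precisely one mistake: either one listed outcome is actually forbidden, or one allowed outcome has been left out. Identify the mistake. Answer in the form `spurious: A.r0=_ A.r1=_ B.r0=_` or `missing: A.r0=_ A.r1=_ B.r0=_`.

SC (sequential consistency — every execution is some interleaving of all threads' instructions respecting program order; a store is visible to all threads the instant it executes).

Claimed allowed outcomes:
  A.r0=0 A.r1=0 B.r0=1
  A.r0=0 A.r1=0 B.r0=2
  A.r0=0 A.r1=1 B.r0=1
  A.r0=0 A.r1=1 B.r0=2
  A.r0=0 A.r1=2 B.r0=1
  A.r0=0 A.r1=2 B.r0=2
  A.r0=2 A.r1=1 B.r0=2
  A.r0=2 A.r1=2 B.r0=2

missing: A.r0=2 A.r1=1 B.r0=1

outcome vector order: (A.r0,A.r1,B.r0)
[SC] allowed = {0/0/1 0/0/2 0/1/1 0/1/2 0/2/1 0/2/2 2/1/1 2/1/2 2/2/2}
SC∖claimed = {2/1/1}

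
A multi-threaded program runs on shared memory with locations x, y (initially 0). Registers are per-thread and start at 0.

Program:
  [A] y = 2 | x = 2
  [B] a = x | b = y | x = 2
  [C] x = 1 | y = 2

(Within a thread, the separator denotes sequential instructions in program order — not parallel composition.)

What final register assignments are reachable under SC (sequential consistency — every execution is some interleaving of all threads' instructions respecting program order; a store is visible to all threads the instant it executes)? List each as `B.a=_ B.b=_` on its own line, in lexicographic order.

B.a=0 B.b=0
B.a=0 B.b=2
B.a=1 B.b=0
B.a=1 B.b=2
B.a=2 B.b=2

outcome vector order: (B.a,B.b)
|SC outcomes| = 5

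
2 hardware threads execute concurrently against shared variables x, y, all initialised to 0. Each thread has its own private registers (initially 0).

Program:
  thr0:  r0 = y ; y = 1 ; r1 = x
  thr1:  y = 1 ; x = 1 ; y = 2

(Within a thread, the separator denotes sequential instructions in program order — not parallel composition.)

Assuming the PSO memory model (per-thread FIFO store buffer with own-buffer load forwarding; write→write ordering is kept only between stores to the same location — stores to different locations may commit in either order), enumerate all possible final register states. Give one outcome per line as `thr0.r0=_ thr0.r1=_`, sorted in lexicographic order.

outcome vector order: (thr0.r0,thr0.r1)
|PSO outcomes| = 6

thr0.r0=0 thr0.r1=0
thr0.r0=0 thr0.r1=1
thr0.r0=1 thr0.r1=0
thr0.r0=1 thr0.r1=1
thr0.r0=2 thr0.r1=0
thr0.r0=2 thr0.r1=1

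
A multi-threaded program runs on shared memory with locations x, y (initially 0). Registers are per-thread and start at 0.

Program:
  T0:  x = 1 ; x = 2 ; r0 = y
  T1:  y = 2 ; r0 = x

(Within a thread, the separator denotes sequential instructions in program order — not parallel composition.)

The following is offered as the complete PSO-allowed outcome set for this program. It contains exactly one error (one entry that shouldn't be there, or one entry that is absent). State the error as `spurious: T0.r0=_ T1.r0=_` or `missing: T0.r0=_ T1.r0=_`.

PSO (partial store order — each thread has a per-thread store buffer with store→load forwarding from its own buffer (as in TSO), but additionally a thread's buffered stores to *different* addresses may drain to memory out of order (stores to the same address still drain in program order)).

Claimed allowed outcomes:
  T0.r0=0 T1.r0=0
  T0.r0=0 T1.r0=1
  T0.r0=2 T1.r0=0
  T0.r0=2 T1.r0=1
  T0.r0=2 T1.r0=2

missing: T0.r0=0 T1.r0=2

outcome vector order: (T0.r0,T1.r0)
under PSO → (0,0), (0,1), (0,2), (2,0), (2,1), (2,2)
PSO∖claimed = {(0,2)}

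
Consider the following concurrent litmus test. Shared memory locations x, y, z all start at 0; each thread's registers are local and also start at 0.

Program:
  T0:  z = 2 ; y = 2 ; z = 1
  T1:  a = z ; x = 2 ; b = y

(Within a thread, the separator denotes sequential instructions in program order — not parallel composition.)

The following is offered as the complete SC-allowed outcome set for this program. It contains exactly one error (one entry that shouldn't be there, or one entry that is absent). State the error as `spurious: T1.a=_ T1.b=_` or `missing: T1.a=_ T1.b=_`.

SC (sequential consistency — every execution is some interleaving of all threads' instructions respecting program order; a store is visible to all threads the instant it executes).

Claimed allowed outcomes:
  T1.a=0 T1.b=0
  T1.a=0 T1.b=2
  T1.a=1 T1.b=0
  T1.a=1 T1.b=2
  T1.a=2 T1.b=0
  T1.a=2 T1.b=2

spurious: T1.a=1 T1.b=0

outcome vector order: (T1.a,T1.b)
SC (5): 00; 02; 12; 20; 22
claimed∖SC = {10}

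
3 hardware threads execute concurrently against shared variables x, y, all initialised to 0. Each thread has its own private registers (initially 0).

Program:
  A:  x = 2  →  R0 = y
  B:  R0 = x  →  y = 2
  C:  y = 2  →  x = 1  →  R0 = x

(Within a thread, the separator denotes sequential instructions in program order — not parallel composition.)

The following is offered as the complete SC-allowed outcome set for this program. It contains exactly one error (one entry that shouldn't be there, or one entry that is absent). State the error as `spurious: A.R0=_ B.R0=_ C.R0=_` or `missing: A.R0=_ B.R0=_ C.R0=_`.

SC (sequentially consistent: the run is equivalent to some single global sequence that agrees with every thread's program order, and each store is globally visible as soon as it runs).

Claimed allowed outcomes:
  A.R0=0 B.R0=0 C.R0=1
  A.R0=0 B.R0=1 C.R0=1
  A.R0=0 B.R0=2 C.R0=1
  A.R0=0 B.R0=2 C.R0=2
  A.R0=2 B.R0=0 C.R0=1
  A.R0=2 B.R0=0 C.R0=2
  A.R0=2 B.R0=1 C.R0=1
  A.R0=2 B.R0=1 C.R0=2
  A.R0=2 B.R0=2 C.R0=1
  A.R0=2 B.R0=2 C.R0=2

outcome vector order: (A.R0,B.R0,C.R0)
[SC] allowed = {001, 011, 021, 201, 202, 211, 212, 221, 222}
claimed∖SC = {022}

spurious: A.R0=0 B.R0=2 C.R0=2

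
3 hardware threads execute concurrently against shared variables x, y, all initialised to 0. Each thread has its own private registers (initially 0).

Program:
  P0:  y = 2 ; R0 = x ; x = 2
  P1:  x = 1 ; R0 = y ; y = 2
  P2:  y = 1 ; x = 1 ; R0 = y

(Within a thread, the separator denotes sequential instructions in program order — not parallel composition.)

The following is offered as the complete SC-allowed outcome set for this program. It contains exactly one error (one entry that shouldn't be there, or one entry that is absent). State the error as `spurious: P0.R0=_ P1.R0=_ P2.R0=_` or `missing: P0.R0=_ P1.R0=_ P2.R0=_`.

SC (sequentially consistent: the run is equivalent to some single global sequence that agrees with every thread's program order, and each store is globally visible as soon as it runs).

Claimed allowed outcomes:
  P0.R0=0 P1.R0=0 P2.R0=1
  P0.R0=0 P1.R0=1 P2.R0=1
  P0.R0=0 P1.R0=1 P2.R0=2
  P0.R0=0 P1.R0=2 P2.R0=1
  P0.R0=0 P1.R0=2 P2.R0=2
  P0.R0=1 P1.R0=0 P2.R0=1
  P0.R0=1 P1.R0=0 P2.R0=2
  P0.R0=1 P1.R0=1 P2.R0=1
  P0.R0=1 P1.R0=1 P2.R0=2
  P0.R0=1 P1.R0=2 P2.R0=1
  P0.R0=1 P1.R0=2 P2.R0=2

spurious: P0.R0=0 P1.R0=0 P2.R0=1

outcome vector order: (P0.R0,P1.R0,P2.R0)
SC (10): (0,1,1); (0,1,2); (0,2,1); (0,2,2); (1,0,1); (1,0,2); (1,1,1); (1,1,2); (1,2,1); (1,2,2)
claimed∖SC = {(0,0,1)}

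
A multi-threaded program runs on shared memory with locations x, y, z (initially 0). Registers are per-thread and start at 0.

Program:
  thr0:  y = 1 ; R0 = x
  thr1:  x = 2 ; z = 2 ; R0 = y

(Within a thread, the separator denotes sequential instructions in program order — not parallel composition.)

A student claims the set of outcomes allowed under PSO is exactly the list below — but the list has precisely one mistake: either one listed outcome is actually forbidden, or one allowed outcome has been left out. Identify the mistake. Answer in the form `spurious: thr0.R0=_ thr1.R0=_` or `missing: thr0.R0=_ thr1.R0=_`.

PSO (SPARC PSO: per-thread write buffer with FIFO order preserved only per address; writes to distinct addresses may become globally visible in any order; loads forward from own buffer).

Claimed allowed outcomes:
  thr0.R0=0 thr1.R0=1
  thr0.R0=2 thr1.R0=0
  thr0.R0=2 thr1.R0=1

missing: thr0.R0=0 thr1.R0=0

outcome vector order: (thr0.R0,thr1.R0)
PSO (4): 00 01 20 21
PSO∖claimed = {00}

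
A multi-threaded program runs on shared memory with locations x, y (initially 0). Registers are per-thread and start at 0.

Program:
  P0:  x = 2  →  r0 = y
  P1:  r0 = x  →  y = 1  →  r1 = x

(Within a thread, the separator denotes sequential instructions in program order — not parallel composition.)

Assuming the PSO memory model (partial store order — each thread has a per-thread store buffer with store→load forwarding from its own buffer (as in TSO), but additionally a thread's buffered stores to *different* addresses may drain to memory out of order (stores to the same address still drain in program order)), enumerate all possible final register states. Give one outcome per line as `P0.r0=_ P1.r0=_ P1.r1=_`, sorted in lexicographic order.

outcome vector order: (P0.r0,P1.r0,P1.r1)
|PSO outcomes| = 6

P0.r0=0 P1.r0=0 P1.r1=0
P0.r0=0 P1.r0=0 P1.r1=2
P0.r0=0 P1.r0=2 P1.r1=2
P0.r0=1 P1.r0=0 P1.r1=0
P0.r0=1 P1.r0=0 P1.r1=2
P0.r0=1 P1.r0=2 P1.r1=2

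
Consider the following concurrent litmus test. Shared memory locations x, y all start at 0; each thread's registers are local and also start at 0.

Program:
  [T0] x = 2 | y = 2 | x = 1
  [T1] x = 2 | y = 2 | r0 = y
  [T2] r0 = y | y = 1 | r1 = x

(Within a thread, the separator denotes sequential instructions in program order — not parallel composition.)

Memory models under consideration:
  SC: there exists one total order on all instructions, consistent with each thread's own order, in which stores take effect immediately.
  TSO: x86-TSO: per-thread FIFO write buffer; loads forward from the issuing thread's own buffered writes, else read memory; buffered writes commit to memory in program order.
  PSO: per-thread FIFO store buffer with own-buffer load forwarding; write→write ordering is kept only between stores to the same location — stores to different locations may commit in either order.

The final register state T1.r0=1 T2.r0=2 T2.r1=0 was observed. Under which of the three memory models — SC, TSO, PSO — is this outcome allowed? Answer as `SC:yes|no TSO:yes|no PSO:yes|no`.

outcome vector order: (T1.r0,T2.r0,T2.r1)
SC: 9 outcomes — {1/0/1; 1/0/2; 1/2/1; 1/2/2; 2/0/0; 2/0/1; 2/0/2; 2/2/1; 2/2/2}
TSO: 10 outcomes — {1/0/0; 1/0/1; 1/0/2; 1/2/1; 1/2/2; 2/0/0; 2/0/1; 2/0/2; 2/2/1; 2/2/2}
PSO: 12 outcomes — {1/0/0; 1/0/1; 1/0/2; 1/2/0; 1/2/1; 1/2/2; 2/0/0; 2/0/1; 2/0/2; 2/2/0; 2/2/1; 2/2/2}
target 1/2/0 ∈ {PSO}

SC:no TSO:no PSO:yes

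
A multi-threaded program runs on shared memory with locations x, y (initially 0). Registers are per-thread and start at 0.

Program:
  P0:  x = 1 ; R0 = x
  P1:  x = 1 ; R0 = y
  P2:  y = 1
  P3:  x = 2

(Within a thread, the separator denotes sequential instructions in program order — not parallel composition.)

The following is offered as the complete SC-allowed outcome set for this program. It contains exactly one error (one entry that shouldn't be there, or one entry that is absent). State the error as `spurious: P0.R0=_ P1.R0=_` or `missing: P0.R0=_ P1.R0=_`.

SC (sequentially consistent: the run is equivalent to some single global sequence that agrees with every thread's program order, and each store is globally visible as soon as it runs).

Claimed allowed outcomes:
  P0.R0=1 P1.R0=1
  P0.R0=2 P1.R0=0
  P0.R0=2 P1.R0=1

outcome vector order: (P0.R0,P1.R0)
under SC → (1,0), (1,1), (2,0), (2,1)
SC∖claimed = {(1,0)}

missing: P0.R0=1 P1.R0=0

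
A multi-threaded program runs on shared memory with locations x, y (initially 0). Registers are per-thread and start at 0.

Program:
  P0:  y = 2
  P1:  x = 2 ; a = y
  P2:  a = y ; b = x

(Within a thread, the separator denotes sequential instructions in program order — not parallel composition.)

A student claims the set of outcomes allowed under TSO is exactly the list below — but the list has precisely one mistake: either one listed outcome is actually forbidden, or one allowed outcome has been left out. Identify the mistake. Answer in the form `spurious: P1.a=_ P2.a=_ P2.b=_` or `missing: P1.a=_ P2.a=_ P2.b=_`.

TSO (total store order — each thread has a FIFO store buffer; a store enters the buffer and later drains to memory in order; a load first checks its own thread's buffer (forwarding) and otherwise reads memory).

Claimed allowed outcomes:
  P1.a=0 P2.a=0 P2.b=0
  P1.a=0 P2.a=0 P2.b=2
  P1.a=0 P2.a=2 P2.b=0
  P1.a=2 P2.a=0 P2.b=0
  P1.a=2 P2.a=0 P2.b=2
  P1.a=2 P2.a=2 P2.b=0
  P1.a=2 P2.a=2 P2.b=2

outcome vector order: (P1.a,P2.a,P2.b)
[TSO] allowed = {<0 0 0>, <0 0 2>, <0 2 0>, <0 2 2>, <2 0 0>, <2 0 2>, <2 2 0>, <2 2 2>}
TSO∖claimed = {<0 2 2>}

missing: P1.a=0 P2.a=2 P2.b=2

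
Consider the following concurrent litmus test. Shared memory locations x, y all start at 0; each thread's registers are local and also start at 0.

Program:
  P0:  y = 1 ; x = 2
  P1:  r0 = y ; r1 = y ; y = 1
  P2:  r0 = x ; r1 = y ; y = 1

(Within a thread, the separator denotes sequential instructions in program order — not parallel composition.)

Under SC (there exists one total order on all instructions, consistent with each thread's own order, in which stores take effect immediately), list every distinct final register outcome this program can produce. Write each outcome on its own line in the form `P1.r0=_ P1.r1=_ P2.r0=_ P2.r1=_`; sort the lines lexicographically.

outcome vector order: (P1.r0,P1.r1,P2.r0,P2.r1)
|SC outcomes| = 9

P1.r0=0 P1.r1=0 P2.r0=0 P2.r1=0
P1.r0=0 P1.r1=0 P2.r0=0 P2.r1=1
P1.r0=0 P1.r1=0 P2.r0=2 P2.r1=1
P1.r0=0 P1.r1=1 P2.r0=0 P2.r1=0
P1.r0=0 P1.r1=1 P2.r0=0 P2.r1=1
P1.r0=0 P1.r1=1 P2.r0=2 P2.r1=1
P1.r0=1 P1.r1=1 P2.r0=0 P2.r1=0
P1.r0=1 P1.r1=1 P2.r0=0 P2.r1=1
P1.r0=1 P1.r1=1 P2.r0=2 P2.r1=1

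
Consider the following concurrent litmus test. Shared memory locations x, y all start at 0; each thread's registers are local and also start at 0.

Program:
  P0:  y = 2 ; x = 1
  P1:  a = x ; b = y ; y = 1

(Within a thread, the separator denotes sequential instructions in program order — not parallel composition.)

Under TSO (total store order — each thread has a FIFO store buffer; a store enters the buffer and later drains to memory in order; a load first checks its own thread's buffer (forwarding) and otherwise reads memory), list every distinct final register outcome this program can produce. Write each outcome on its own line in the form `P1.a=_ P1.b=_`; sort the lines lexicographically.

P1.a=0 P1.b=0
P1.a=0 P1.b=2
P1.a=1 P1.b=2

outcome vector order: (P1.a,P1.b)
|TSO outcomes| = 3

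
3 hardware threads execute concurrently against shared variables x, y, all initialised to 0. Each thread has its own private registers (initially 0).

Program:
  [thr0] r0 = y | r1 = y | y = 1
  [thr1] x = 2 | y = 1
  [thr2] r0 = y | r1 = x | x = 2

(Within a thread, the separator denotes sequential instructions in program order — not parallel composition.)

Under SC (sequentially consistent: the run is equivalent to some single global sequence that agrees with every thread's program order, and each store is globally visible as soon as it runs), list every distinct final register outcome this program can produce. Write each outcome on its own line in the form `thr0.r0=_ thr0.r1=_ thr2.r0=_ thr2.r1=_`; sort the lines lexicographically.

thr0.r0=0 thr0.r1=0 thr2.r0=0 thr2.r1=0
thr0.r0=0 thr0.r1=0 thr2.r0=0 thr2.r1=2
thr0.r0=0 thr0.r1=0 thr2.r0=1 thr2.r1=0
thr0.r0=0 thr0.r1=0 thr2.r0=1 thr2.r1=2
thr0.r0=0 thr0.r1=1 thr2.r0=0 thr2.r1=0
thr0.r0=0 thr0.r1=1 thr2.r0=0 thr2.r1=2
thr0.r0=0 thr0.r1=1 thr2.r0=1 thr2.r1=2
thr0.r0=1 thr0.r1=1 thr2.r0=0 thr2.r1=0
thr0.r0=1 thr0.r1=1 thr2.r0=0 thr2.r1=2
thr0.r0=1 thr0.r1=1 thr2.r0=1 thr2.r1=2

outcome vector order: (thr0.r0,thr0.r1,thr2.r0,thr2.r1)
|SC outcomes| = 10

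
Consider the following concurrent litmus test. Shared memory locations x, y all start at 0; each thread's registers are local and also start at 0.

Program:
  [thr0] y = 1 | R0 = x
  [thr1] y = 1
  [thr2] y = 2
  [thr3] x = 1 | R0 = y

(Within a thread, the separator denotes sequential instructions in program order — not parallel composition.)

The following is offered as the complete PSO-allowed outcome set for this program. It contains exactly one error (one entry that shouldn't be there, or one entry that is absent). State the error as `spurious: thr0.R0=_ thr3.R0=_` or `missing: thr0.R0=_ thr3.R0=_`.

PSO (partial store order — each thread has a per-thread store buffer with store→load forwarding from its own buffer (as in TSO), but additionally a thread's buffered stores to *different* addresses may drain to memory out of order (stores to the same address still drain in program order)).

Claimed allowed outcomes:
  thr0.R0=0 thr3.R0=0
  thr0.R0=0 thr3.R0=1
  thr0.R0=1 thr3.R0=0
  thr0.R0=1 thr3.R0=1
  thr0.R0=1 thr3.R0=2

outcome vector order: (thr0.R0,thr3.R0)
PSO: 6 outcomes — {0/0, 0/1, 0/2, 1/0, 1/1, 1/2}
PSO∖claimed = {0/2}

missing: thr0.R0=0 thr3.R0=2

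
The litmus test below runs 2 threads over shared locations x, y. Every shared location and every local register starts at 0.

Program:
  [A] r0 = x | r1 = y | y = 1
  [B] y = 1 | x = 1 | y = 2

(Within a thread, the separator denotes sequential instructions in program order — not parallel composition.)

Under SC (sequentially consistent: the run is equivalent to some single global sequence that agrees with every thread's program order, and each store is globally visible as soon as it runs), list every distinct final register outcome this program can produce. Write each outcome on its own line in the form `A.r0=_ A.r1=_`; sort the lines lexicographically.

outcome vector order: (A.r0,A.r1)
|SC outcomes| = 5

A.r0=0 A.r1=0
A.r0=0 A.r1=1
A.r0=0 A.r1=2
A.r0=1 A.r1=1
A.r0=1 A.r1=2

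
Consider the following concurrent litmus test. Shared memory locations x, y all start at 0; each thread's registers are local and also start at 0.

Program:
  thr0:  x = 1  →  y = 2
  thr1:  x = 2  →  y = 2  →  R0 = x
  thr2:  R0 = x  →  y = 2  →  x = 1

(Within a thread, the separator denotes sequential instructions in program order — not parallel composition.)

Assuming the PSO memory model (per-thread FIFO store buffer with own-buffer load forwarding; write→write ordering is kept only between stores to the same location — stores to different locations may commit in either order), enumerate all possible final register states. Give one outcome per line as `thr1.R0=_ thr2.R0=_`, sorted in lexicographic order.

outcome vector order: (thr1.R0,thr2.R0)
|PSO outcomes| = 6

thr1.R0=1 thr2.R0=0
thr1.R0=1 thr2.R0=1
thr1.R0=1 thr2.R0=2
thr1.R0=2 thr2.R0=0
thr1.R0=2 thr2.R0=1
thr1.R0=2 thr2.R0=2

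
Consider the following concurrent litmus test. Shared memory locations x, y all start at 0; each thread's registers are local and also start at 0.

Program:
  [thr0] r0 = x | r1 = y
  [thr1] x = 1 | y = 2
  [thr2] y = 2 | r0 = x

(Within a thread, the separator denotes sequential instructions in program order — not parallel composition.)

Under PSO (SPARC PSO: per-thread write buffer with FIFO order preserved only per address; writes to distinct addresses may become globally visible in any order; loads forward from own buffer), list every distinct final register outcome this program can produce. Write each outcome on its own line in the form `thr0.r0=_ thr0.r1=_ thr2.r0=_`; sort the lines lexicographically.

thr0.r0=0 thr0.r1=0 thr2.r0=0
thr0.r0=0 thr0.r1=0 thr2.r0=1
thr0.r0=0 thr0.r1=2 thr2.r0=0
thr0.r0=0 thr0.r1=2 thr2.r0=1
thr0.r0=1 thr0.r1=0 thr2.r0=0
thr0.r0=1 thr0.r1=0 thr2.r0=1
thr0.r0=1 thr0.r1=2 thr2.r0=0
thr0.r0=1 thr0.r1=2 thr2.r0=1

outcome vector order: (thr0.r0,thr0.r1,thr2.r0)
|PSO outcomes| = 8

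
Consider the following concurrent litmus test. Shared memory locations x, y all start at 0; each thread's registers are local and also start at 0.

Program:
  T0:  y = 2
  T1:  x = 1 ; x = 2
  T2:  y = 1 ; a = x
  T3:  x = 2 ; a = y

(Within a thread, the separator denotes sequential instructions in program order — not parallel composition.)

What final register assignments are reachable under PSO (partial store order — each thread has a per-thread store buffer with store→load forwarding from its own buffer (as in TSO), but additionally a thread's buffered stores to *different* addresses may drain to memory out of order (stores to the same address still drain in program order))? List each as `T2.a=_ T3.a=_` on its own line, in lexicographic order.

T2.a=0 T3.a=0
T2.a=0 T3.a=1
T2.a=0 T3.a=2
T2.a=1 T3.a=0
T2.a=1 T3.a=1
T2.a=1 T3.a=2
T2.a=2 T3.a=0
T2.a=2 T3.a=1
T2.a=2 T3.a=2

outcome vector order: (T2.a,T3.a)
|PSO outcomes| = 9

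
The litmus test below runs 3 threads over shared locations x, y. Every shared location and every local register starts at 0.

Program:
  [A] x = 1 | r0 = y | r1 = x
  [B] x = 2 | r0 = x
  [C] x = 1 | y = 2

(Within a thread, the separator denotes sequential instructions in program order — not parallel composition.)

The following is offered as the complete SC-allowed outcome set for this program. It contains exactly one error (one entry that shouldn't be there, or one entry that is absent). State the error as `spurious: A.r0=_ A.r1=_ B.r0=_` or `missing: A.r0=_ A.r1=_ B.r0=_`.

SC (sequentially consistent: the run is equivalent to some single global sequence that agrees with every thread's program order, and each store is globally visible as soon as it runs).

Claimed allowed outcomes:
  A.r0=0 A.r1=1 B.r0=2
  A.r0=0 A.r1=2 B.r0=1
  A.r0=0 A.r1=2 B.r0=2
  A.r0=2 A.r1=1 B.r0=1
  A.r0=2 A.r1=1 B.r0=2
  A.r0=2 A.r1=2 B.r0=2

missing: A.r0=0 A.r1=1 B.r0=1

outcome vector order: (A.r0,A.r1,B.r0)
under SC → 011, 012, 021, 022, 211, 212, 222
SC∖claimed = {011}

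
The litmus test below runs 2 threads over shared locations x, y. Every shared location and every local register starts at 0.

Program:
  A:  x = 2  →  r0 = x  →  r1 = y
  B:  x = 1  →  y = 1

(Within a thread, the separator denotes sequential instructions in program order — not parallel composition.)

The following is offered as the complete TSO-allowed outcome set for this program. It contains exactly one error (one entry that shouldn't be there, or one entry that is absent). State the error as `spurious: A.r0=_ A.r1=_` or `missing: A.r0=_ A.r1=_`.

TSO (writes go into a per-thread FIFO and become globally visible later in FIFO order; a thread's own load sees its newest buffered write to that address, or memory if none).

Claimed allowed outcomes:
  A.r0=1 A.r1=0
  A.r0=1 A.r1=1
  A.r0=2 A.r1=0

missing: A.r0=2 A.r1=1

outcome vector order: (A.r0,A.r1)
under TSO → 10 11 20 21
TSO∖claimed = {21}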